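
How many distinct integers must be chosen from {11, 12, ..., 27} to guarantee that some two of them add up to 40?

11

A set avoiding the sum 40 can contain at most one of each pair {x, 40−x}, plus the 3 elements whose complement lies outside the range or equal to its own complement.
The integers 11, …, 20 (10 of them) are such a set: any two sum to at least 11+12 = 23 and at most 19+20 = 39 < 40.
Any 11th integer completes one of the 7 pairs, so 11 choices force a sum of 40.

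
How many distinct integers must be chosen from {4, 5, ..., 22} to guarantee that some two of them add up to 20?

Two chosen integers sum to 20 exactly when both halves of some pair {x, 20−x} with 4 ≤ x ≤ 20−x ≤ 16 are chosen — 6 such pairs.
The remaining 7 elements (those with no distinct partner in range) can never complete a 20-sum, so the worst case takes all of them and one from each pair: 7 + 6 = 13.
By pigeonhole, the 14th integer has to be the second member of some pair, so 13 + 1 = 14.

14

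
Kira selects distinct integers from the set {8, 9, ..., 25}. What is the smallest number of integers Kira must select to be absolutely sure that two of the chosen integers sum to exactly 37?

12

A set avoiding the sum 37 can contain at most one of each pair {x, 37−x}, plus the 4 elements whose complement lies outside the range.
The integers 8, …, 18 (11 of them) are such a set: any two sum to at least 8+9 = 17 and at most 17+18 = 35 < 37.
Any 12th integer completes one of the 7 pairs, so 12 choices force a sum of 37.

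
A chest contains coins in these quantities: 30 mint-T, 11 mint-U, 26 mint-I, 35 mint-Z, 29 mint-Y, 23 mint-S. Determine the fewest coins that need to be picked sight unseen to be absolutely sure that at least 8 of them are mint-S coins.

139

In the worst case for collecting mint-S coins, every non-mint-S coin comes out first.
There are 30 + 11 + 26 + 35 + 29 = 131 non-mint-S coins altogether.
After those, each further coin must be mint-S, so 131 + 8 = 139 draws guarantee 8 mint-S coins.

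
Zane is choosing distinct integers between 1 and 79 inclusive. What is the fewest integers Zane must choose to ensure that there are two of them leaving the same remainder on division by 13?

By pigeonhole, the 13 residue classes mod 13 are the pigeonholes.
With 13 integers one could put 1 in each residue class and have no class reach 2.
The 14th integer pushes some class to 2, so 13·1 + 1 = 14.

14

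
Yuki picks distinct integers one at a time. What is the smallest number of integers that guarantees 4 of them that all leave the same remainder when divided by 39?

By the pigeonhole principle, the 39 residue classes mod 39 are the pigeonholes.
With 117 integers one could put 3 in each residue class and have no class reach 4.
The 118th integer pushes some class to 4, so 39·3 + 1 = 118.

118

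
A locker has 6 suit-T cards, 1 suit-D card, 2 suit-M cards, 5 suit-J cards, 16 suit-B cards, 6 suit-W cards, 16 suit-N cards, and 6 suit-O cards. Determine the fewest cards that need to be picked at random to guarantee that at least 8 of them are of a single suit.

41

Put each drawn card into a box by suit. The largest draw with every box below 8 takes min(count, 7) from each suit; suits with fewer than 7 contribute all they have.
Σ min(cᵢ, 7) = 6 + 1 + 2 + 5 + 7 + 6 + 7 + 6 = 40.
Draw number 40 + 1 = 41 must push one box to 8.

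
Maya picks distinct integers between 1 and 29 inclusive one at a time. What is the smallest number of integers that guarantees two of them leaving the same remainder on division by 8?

By the pigeonhole principle, the 8 residue classes mod 8 are the pigeonholes.
With 8 integers one could put 1 in each residue class and have no class reach 2.
The 9th integer pushes some class to 2, so 8·1 + 1 = 9.

9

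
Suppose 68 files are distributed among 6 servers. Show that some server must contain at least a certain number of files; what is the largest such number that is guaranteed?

12

By the pigeonhole principle, the 6 servers are the holes and the 68 files are the pigeons.
If every server held at most 11 files, the total would be at most 6 × 11 = 66, which is less than 68.
So some server holds at least ⌈68/6⌉ = 12 files.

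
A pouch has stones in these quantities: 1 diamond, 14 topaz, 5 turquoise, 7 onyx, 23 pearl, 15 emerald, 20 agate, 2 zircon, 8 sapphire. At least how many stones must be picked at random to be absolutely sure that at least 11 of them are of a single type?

64

Pigeonhole: the 9 types are the holes; the stones drawn are the pigeons.
To avoid 11 of any one type, the worst case takes at most 10 of each type, or every stone of a type that has fewer than 10.
That gives 1 + 10 + 5 + 7 + 10 + 10 + 10 + 2 + 8 = 63 stones with no type reaching 11.
The next stone forces some type to 11, so 63 + 1 = 64.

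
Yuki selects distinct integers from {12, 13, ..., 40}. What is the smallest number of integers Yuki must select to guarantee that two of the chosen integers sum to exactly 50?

Two chosen integers sum to 50 exactly when both halves of some pair {x, 50−x} with 12 ≤ x ≤ 50−x ≤ 38 are chosen — 13 such pairs.
The remaining 3 elements (those with no distinct partner in range) can never complete a 50-sum, so the worst case takes all of them and one from each pair: 3 + 13 = 16.
The 17th integer has to be the second member of some pair, so 16 + 1 = 17.

17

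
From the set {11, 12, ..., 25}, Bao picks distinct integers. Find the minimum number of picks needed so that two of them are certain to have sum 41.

11

A set avoiding the sum 41 can contain at most one of each pair {x, 41−x}, plus the 5 elements whose complement lies outside the range.
The integers 11, …, 20 (10 of them) are such a set: any two sum to at least 11+12 = 23 and at most 19+20 = 39 < 41.
Pigeonhole: any 11th integer completes one of the 5 pairs, so 11 choices force a sum of 41.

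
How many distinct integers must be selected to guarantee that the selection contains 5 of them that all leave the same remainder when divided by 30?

121

The 30 residue classes mod 30 are the pigeonholes.
With 120 integers one could put 4 in each residue class and have no class reach 5.
The 121st integer pushes some class to 5, so 30·4 + 1 = 121.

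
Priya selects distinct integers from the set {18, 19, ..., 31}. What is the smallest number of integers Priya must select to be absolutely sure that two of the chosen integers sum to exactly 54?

11

Two chosen integers sum to 54 exactly when both halves of some pair {x, 54−x} with 23 ≤ x ≤ 54−x ≤ 31 are chosen — 4 such pairs.
The remaining 6 elements (those with no distinct partner in range) can never complete a 54-sum, so the worst case takes all of them and one from each pair: 6 + 4 = 10.
The 11th integer has to be the second member of some pair, so 10 + 1 = 11.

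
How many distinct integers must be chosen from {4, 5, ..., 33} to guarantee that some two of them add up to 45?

Group the elements by complementary pair {x, 45−x}: {12,33}, {13,32}, {14,31}, …, giving 11 two-element pairs and 8 integers whose partner 45−x falls outside [4,33].
Pigeonhole: treating each of those 19 groups as a pigeonhole, one can pick one integer per group — 19 integers — with no two summing to 45.
The 20th integer lands in an occupied pair, forcing a sum of 45.

20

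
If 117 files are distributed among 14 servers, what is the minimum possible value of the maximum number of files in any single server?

Pigeonhole: the 14 servers are the holes and the 117 files are the pigeons.
If every server held at most 8 files, the total would be at most 14 × 8 = 112, which is less than 117.
So some server holds at least ⌈117/14⌉ = 9 files.

9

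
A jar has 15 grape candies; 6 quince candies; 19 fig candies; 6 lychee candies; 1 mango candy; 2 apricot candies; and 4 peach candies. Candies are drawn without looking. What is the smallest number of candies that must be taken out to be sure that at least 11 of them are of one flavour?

40

By pigeonhole, the 7 flavours are the holes; the candies drawn are the pigeons.
To avoid 11 of any one flavour, the worst case takes at most 10 of each flavour, or every candy of a flavour that has fewer than 10.
That gives 10 + 6 + 10 + 6 + 1 + 2 + 4 = 39 candies with no flavour reaching 11.
The next candy forces some flavour to 11, so 39 + 1 = 40.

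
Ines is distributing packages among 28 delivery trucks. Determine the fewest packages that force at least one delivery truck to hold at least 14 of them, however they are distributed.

365

With 364 packages one could put exactly 13 in each of the 28 delivery trucks, and no delivery truck would reach 14.
By the pigeonhole principle, one more package must land in a delivery truck that already has 13, giving it 14.
So 28 × 13 + 1 = 365 packages are required.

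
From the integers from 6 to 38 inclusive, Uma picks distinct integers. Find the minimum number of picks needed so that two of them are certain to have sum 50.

21

Group the elements by complementary pair {x, 50−x}: {12,38}, {13,37}, {14,36}, …, giving 13 two-element pairs; the single value 25 (it cannot pair with itself since the integers are distinct); and 6 integers whose partner 50−x falls outside [6,38].
Treating each of those 20 groups as a pigeonhole, one can pick one integer per group — 20 integers — with no two summing to 50.
The 21st integer lands in an occupied pair, forcing a sum of 50.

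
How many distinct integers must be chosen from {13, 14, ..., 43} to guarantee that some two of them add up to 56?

Group the elements by complementary pair {x, 56−x}: {13,43}, {14,42}, {15,41}, …, giving 15 two-element pairs and the single value 28 (it cannot pair with itself since the integers are distinct).
Pigeonhole: treating each of those 16 groups as a pigeonhole, one can pick one integer per group — 16 integers — with no two summing to 56.
The 17th integer lands in an occupied pair, forcing a sum of 56.

17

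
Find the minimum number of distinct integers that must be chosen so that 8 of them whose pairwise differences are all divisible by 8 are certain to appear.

Integers whose pairwise differences are multiples of 8 are exactly those sharing a remainder mod 8. By pigeonhole, the 8 residue classes mod 8 are the pigeonholes.
With 56 integers one could put 7 in each residue class and have no class reach 8.
The 57th integer pushes some class to 8, so 8·7 + 1 = 57.

57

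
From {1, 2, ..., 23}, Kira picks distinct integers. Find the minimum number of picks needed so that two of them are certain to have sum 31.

A set avoiding the sum 31 can contain at most one of each pair {x, 31−x}, plus the 7 elements whose complement lies outside the range.
The integers 1, …, 15 (15 of them) are such a set: any two sum to at least 1+2 = 3 and at most 14+15 = 29 < 31.
By the pigeonhole principle, any 16th integer completes one of the 8 pairs, so 16 choices force a sum of 31.

16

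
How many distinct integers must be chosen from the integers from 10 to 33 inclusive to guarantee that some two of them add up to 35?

A set avoiding the sum 35 can contain at most one of each pair {x, 35−x}, plus the 8 elements whose complement lies outside the range.
The integers 18, …, 33 (16 of them) are such a set: any two sum to at least 18+19 = 37 > 35.
Any 17th integer completes one of the 8 pairs, so 17 choices force a sum of 35.

17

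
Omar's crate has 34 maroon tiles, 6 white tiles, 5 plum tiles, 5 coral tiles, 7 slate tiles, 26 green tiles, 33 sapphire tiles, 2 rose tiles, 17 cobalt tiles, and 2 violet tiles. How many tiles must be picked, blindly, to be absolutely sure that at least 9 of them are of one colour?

60

Pigeonhole: the 10 colours are the holes; the tiles drawn are the pigeons.
To avoid 9 of any one colour, the worst case takes at most 8 of each colour, or every tile of a colour that has fewer than 8.
That gives 8 + 6 + 5 + 5 + 7 + 8 + 8 + 2 + 8 + 2 = 59 tiles with no colour reaching 9.
The next tile forces some colour to 9, so 59 + 1 = 60.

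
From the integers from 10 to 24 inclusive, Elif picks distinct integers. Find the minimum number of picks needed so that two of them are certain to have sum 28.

12

A set avoiding the sum 28 can contain at most one of each pair {x, 28−x}, plus the 7 elements whose complement lies outside the range or equal to its own complement.
The integers 14, …, 24 (11 of them) are such a set: any two sum to at least 14+15 = 29 > 28.
Pigeonhole: any 12th integer completes one of the 4 pairs, so 12 choices force a sum of 28.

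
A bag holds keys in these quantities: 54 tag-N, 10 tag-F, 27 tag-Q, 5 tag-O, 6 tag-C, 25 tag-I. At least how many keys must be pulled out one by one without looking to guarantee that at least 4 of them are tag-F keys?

121

In the worst case for collecting tag-F keys, every non-tag-F key comes out first.
There are 54 + 27 + 5 + 6 + 25 = 117 non-tag-F keys altogether.
After those, each further key must be tag-F, so 117 + 4 = 121 draws guarantee 4 tag-F keys.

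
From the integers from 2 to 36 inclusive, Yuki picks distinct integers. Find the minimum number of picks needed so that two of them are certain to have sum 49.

24

Two chosen integers sum to 49 exactly when both halves of some pair {x, 49−x} with 13 ≤ x ≤ 49−x ≤ 36 are chosen — 12 such pairs.
The remaining 11 elements (those with no distinct partner in range) can never complete a 49-sum, so the worst case takes all of them and one from each pair: 11 + 12 = 23.
The 24th integer has to be the second member of some pair, so 23 + 1 = 24.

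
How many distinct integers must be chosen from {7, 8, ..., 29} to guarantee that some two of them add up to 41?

Group the elements by complementary pair {x, 41−x}: {12,29}, {13,28}, {14,27}, …, giving 9 two-element pairs and 5 integers whose partner 41−x falls outside [7,29].
Treating each of those 14 groups as a pigeonhole, one can pick one integer per group — 14 integers — with no two summing to 41.
The 15th integer lands in an occupied pair, forcing a sum of 41.

15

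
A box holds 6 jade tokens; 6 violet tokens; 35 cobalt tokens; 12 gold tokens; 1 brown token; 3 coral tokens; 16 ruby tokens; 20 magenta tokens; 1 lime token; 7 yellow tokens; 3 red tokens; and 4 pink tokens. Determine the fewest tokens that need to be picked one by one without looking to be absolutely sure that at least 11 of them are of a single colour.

72

An adversary could hand out at most 10 tokens per colour (8 colours run out sooner): 6 + 6 + 10 + 10 + 1 + 3 + 10 + 10 + 1 + 7 + 3 + 4 = 71 tokens and still no colour has 11.
By pigeonhole, one more token lands in a colour already at 10, so 72 draws are enough and 71 are not.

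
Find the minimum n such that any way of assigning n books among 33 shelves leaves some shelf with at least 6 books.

166

With 165 books one could put exactly 5 in each of the 33 shelves, and no shelf would reach 6.
By the pigeonhole principle, one more book must land in a shelf that already has 5, giving it 6.
So 33 × 5 + 1 = 166 books are required.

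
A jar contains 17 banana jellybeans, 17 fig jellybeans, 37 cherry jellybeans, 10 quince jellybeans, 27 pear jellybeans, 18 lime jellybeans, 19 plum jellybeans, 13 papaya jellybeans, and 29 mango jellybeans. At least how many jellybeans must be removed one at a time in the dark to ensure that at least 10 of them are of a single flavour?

Pigeonhole: the 9 flavours are the holes; the jellybeans drawn are the pigeons.
To avoid 10 of any one flavour, the worst case takes at most 9 of each flavour.
That gives 9 + 9 + 9 + 9 + 9 + 9 + 9 + 9 + 9 = 81 jellybeans with no flavour reaching 10.
The next jellybean forces some flavour to 10, so 81 + 1 = 82.

82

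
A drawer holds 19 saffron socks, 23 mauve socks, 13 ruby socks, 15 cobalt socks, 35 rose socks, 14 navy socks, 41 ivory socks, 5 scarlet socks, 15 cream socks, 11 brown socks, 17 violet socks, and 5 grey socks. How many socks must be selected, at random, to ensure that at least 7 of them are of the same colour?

An adversary could hand out at most 6 socks per colour (scarlet, grey run out sooner): 6 + 6 + 6 + 6 + 6 + 6 + 6 + 5 + 6 + 6 + 6 + 5 = 70 socks and still no colour has 7.
By pigeonhole, one more sock lands in a colour already at 6, so 71 draws are enough and 70 are not.

71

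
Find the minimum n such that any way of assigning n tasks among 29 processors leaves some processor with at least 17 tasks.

465

With 464 tasks one could put exactly 16 in each of the 29 processors, and no processor would reach 17.
One more task must land in a processor that already has 16, giving it 17.
So 29 × 16 + 1 = 465 tasks are required.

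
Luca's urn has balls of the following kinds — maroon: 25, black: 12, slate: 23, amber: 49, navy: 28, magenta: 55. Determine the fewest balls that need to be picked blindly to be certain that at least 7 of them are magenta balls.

In the worst case for collecting magenta balls, every non-magenta ball comes out first.
There are 25 + 12 + 23 + 49 + 28 = 137 non-magenta balls altogether.
After those, each further ball must be magenta, so 137 + 7 = 144 draws guarantee 7 magenta balls.

144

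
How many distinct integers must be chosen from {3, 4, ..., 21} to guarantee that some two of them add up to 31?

Two chosen integers sum to 31 exactly when both halves of some pair {x, 31−x} with 10 ≤ x ≤ 31−x ≤ 21 are chosen — 6 such pairs.
The remaining 7 elements (those with no distinct partner in range) can never complete a 31-sum, so the worst case takes all of them and one from each pair: 7 + 6 = 13.
The 14th integer has to be the second member of some pair, so 13 + 1 = 14.

14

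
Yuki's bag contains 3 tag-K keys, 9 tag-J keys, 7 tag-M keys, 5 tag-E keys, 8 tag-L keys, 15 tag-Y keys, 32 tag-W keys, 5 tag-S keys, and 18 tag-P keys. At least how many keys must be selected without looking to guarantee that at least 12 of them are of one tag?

71

Pigeonhole: the 9 tags are the holes; the keys drawn are the pigeons.
To avoid 12 of any one tag, the worst case takes at most 11 of each tag, or every key of a tag that has fewer than 11.
That gives 3 + 9 + 7 + 5 + 8 + 11 + 11 + 5 + 11 = 70 keys with no tag reaching 12.
The next key forces some tag to 12, so 70 + 1 = 71.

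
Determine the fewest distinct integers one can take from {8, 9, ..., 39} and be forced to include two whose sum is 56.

22

A set avoiding the sum 56 can contain at most one of each pair {x, 56−x}, plus the 10 elements whose complement lies outside the range or equal to its own complement.
The integers 8, …, 28 (21 of them) are such a set: any two sum to at least 8+9 = 17 and at most 27+28 = 55 < 56.
By the pigeonhole principle, any 22nd integer completes one of the 11 pairs, so 22 choices force a sum of 56.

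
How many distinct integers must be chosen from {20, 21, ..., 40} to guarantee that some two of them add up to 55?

Group the elements by complementary pair {x, 55−x}: {20,35}, {21,34}, {22,33}, …, giving 8 two-element pairs and 5 integers whose partner 55−x falls outside [20,40].
By the pigeonhole principle, treating each of those 13 groups as a pigeonhole, one can pick one integer per group — 13 integers — with no two summing to 55.
The 14th integer lands in an occupied pair, forcing a sum of 55.

14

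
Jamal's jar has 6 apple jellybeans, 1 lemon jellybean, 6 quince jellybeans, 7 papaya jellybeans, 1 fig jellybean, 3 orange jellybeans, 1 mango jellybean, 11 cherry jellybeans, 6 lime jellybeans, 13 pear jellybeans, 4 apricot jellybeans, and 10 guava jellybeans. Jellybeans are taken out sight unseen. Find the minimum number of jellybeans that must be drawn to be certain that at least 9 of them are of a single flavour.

60

Put each drawn jellybean into a box by flavour. The largest draw with every box below 9 takes min(count, 8) from each flavour; flavours with fewer than 8 contribute all they have.
Σ min(cᵢ, 8) = 6 + 1 + 6 + 7 + 1 + 3 + 1 + 8 + 6 + 8 + 4 + 8 = 59.
Draw number 59 + 1 = 60 must push one box to 9.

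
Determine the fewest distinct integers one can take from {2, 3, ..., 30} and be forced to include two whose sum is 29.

A set avoiding the sum 29 can contain at most one of each pair {x, 29−x}, plus the 3 elements whose complement lies outside the range.
The integers 15, …, 30 (16 of them) are such a set: any two sum to at least 15+16 = 31 > 29.
Any 17th integer completes one of the 13 pairs, so 17 choices force a sum of 29.

17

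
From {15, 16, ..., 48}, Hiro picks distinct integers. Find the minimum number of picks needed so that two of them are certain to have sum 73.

23

Two chosen integers sum to 73 exactly when both halves of some pair {x, 73−x} with 25 ≤ x ≤ 73−x ≤ 48 are chosen — 12 such pairs.
The remaining 10 elements (those with no distinct partner in range) can never complete a 73-sum, so the worst case takes all of them and one from each pair: 10 + 12 = 22.
The 23rd integer has to be the second member of some pair, so 22 + 1 = 23.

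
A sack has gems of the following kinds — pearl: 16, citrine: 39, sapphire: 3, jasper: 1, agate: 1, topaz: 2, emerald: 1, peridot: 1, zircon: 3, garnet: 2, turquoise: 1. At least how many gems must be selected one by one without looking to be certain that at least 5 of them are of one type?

24

Pigeonhole: the 11 types are the holes; the gems drawn are the pigeons.
To avoid 5 of any one type, the worst case takes at most 4 of each type, or every gem of a type that has fewer than 4.
That gives 4 + 4 + 3 + 1 + 1 + 2 + 1 + 1 + 3 + 2 + 1 = 23 gems with no type reaching 5.
The next gem forces some type to 5, so 23 + 1 = 24.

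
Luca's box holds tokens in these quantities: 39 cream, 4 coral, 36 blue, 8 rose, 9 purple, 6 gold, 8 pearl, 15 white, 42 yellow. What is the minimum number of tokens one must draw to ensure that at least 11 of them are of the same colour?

By pigeonhole, put each drawn token into a box by colour. The largest draw with every box below 11 takes min(count, 10) from each colour; colours with fewer than 10 contribute all they have.
Σ min(cᵢ, 10) = 10 + 4 + 10 + 8 + 9 + 6 + 8 + 10 + 10 = 75.
Draw number 75 + 1 = 76 must push one box to 11.

76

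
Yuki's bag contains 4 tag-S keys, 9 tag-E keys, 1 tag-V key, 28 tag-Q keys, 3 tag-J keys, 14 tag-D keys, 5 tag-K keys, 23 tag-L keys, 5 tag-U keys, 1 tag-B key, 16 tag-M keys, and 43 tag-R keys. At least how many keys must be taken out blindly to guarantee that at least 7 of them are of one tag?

An adversary could hand out at most 6 keys per tag (6 tags run out sooner): 4 + 6 + 1 + 6 + 3 + 6 + 5 + 6 + 5 + 1 + 6 + 6 = 55 keys and still no tag has 7.
By pigeonhole, one more key lands in a tag already at 6, so 56 draws are enough and 55 are not.

56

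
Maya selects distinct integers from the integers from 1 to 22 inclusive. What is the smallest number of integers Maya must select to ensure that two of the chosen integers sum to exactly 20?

14

A set avoiding the sum 20 can contain at most one of each pair {x, 20−x}, plus the 4 elements whose complement lies outside the range or equal to its own complement.
The integers 10, …, 22 (13 of them) are such a set: any two sum to at least 10+11 = 21 > 20.
By pigeonhole, any 14th integer completes one of the 9 pairs, so 14 choices force a sum of 20.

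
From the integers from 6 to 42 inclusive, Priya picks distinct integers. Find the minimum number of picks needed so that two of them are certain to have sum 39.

Group the elements by complementary pair {x, 39−x}: {6,33}, {7,32}, {8,31}, …, giving 14 two-element pairs and 9 integers whose partner 39−x falls outside [6,42].
By the pigeonhole principle, treating each of those 23 groups as a pigeonhole, one can pick one integer per group — 23 integers — with no two summing to 39.
The 24th integer lands in an occupied pair, forcing a sum of 39.

24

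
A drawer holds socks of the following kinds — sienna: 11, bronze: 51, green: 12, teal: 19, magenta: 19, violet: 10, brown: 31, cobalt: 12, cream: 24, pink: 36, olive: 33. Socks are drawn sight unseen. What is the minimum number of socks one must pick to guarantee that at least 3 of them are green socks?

249

In the worst case for collecting green socks, every non-green sock comes out first.
There are 11 + 51 + 19 + 19 + 10 + 31 + 12 + 24 + 36 + 33 = 246 non-green socks altogether.
After those, each further sock must be green, so 246 + 3 = 249 draws guarantee 3 green socks.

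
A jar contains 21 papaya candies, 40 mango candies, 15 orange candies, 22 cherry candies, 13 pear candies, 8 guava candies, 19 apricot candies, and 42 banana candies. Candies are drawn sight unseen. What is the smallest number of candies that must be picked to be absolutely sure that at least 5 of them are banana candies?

143

In the worst case for collecting banana candies, every non-banana candy comes out first.
There are 21 + 40 + 15 + 22 + 13 + 8 + 19 = 138 non-banana candies altogether.
After those, each further candy must be banana, so 138 + 5 = 143 draws guarantee 5 banana candies.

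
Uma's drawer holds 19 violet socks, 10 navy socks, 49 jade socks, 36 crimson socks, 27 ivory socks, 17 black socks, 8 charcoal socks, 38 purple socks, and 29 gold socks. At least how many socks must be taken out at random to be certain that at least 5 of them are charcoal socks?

In the worst case for collecting charcoal socks, every non-charcoal sock comes out first.
There are 19 + 10 + 49 + 36 + 27 + 17 + 38 + 29 = 225 non-charcoal socks altogether.
After those, each further sock must be charcoal, so 225 + 5 = 230 draws guarantee 5 charcoal socks.

230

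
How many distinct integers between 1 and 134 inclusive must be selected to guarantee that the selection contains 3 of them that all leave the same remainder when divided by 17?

35

Pigeonhole: the 17 residue classes mod 17 are the pigeonholes.
With 34 integers one could put 2 in each residue class and have no class reach 3.
The 35th integer pushes some class to 3, so 17·2 + 1 = 35.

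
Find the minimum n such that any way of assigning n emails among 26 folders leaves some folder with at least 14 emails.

339

With 338 emails one could put exactly 13 in each of the 26 folders, and no folder would reach 14.
By the pigeonhole principle, one more email must land in a folder that already has 13, giving it 14.
So 26 × 13 + 1 = 339 emails are required.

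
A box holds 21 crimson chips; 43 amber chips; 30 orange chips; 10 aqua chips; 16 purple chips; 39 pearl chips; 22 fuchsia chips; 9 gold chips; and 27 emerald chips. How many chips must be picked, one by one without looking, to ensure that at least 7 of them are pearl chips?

In the worst case for collecting pearl chips, every non-pearl chip comes out first.
There are 21 + 43 + 30 + 10 + 16 + 22 + 9 + 27 = 178 non-pearl chips altogether.
After those, each further chip must be pearl, so 178 + 7 = 185 draws guarantee 7 pearl chips.

185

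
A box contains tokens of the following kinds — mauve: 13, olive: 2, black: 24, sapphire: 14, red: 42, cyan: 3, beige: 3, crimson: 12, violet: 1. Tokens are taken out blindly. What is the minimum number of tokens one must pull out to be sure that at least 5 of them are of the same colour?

An adversary could hand out at most 4 tokens per colour (4 colours run out sooner): 4 + 2 + 4 + 4 + 4 + 3 + 3 + 4 + 1 = 29 tokens and still no colour has 5.
By pigeonhole, one more token lands in a colour already at 4, so 30 draws are enough and 29 are not.

30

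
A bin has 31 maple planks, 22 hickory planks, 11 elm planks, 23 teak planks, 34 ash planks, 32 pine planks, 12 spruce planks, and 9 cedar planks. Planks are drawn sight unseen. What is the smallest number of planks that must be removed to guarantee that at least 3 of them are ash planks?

In the worst case for collecting ash planks, every non-ash plank comes out first.
There are 31 + 22 + 11 + 23 + 32 + 12 + 9 = 140 non-ash planks altogether.
After those, each further plank must be ash, so 140 + 3 = 143 draws guarantee 3 ash planks.

143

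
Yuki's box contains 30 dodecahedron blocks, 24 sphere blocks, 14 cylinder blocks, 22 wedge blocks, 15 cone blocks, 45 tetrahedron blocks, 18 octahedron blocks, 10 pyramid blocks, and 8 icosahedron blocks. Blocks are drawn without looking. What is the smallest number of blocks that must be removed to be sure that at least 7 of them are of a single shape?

By pigeonhole, the 9 shapes are the holes; the blocks drawn are the pigeons.
To avoid 7 of any one shape, the worst case takes at most 6 of each shape.
That gives 6 + 6 + 6 + 6 + 6 + 6 + 6 + 6 + 6 = 54 blocks with no shape reaching 7.
The next block forces some shape to 7, so 54 + 1 = 55.

55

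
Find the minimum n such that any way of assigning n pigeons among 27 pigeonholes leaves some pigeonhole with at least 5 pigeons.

With 108 pigeons one could put exactly 4 in each of the 27 pigeonholes, and no pigeonhole would reach 5.
One more pigeon must land in a pigeonhole that already has 4, giving it 5.
So 27 × 4 + 1 = 109 pigeons are required.

109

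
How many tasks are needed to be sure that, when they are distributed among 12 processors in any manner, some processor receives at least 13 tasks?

145

With 144 tasks one could put exactly 12 in each of the 12 processors, and no processor would reach 13.
One more task must land in a processor that already has 12, giving it 13.
So 12 × 12 + 1 = 145 tasks are required.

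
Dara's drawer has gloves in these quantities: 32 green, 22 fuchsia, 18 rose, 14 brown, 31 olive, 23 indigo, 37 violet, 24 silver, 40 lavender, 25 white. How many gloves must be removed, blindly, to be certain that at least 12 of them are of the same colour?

111

Pigeonhole: the 10 colours are the holes; the gloves drawn are the pigeons.
To avoid 12 of any one colour, the worst case takes at most 11 of each colour.
That gives 11 + 11 + 11 + 11 + 11 + 11 + 11 + 11 + 11 + 11 = 110 gloves with no colour reaching 12.
The next glove forces some colour to 12, so 110 + 1 = 111.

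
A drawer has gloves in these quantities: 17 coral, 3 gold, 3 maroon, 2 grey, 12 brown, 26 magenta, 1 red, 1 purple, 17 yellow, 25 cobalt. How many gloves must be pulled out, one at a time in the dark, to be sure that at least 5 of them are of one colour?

31

An adversary could hand out at most 4 gloves per colour (5 colours run out sooner): 4 + 3 + 3 + 2 + 4 + 4 + 1 + 1 + 4 + 4 = 30 gloves and still no colour has 5.
One more glove lands in a colour already at 4, so 31 draws are enough and 30 are not.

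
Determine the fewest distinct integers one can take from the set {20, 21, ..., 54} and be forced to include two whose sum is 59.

26

Group the elements by complementary pair {x, 59−x}: {20,39}, {21,38}, {22,37}, …, giving 10 two-element pairs and 15 integers whose partner 59−x falls outside [20,54].
Treating each of those 25 groups as a pigeonhole, one can pick one integer per group — 25 integers — with no two summing to 59.
The 26th integer lands in an occupied pair, forcing a sum of 59.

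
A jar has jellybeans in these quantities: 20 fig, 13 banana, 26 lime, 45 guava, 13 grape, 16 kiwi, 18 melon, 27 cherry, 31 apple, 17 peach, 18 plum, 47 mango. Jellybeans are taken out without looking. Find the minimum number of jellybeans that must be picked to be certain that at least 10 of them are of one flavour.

An adversary could hand out at most 9 jellybeans per flavour: 9 + 9 + 9 + 9 + 9 + 9 + 9 + 9 + 9 + 9 + 9 + 9 = 108 jellybeans and still no flavour has 10.
By pigeonhole, one more jellybean lands in a flavour already at 9, so 109 draws are enough and 108 are not.

109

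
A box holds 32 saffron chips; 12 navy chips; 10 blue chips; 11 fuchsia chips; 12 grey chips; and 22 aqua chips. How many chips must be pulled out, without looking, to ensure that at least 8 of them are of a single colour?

43

The 6 colours are the holes; the chips drawn are the pigeons.
To avoid 8 of any one colour, the worst case takes at most 7 of each colour.
That gives 7 + 7 + 7 + 7 + 7 + 7 = 42 chips with no colour reaching 8.
The next chip forces some colour to 8, so 42 + 1 = 43.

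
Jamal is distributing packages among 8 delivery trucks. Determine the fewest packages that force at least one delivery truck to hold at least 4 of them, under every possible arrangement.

With 24 packages one could put exactly 3 in each of the 8 delivery trucks, and no delivery truck would reach 4.
One more package must land in a delivery truck that already has 3, giving it 4.
So 8 × 3 + 1 = 25 packages are required.

25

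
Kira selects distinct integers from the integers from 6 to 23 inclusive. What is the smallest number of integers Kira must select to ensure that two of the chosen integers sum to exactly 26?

Two chosen integers sum to 26 exactly when both halves of some pair {x, 26−x} with 6 ≤ x ≤ 26−x ≤ 20 are chosen — 7 such pairs.
The remaining 4 elements (those with no distinct partner in range) can never complete a 26-sum, so the worst case takes all of them and one from each pair: 4 + 7 = 11.
Pigeonhole: the 12th integer has to be the second member of some pair, so 11 + 1 = 12.

12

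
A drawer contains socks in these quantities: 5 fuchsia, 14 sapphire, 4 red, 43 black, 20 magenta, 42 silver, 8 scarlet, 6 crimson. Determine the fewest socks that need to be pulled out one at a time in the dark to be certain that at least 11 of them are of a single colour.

64

Put each drawn sock into a box by colour. The largest draw with every box below 11 takes min(count, 10) from each colour; colours with fewer than 10 contribute all they have.
Σ min(cᵢ, 10) = 5 + 10 + 4 + 10 + 10 + 10 + 8 + 6 = 63.
Draw number 63 + 1 = 64 must push one box to 11.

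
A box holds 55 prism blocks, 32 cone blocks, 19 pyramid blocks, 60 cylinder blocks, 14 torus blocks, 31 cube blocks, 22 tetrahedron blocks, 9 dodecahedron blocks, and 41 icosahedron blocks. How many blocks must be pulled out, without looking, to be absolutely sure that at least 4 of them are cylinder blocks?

227

In the worst case for collecting cylinder blocks, every non-cylinder block comes out first.
There are 55 + 32 + 19 + 14 + 31 + 22 + 9 + 41 = 223 non-cylinder blocks altogether.
After those, each further block must be cylinder, so 223 + 4 = 227 draws guarantee 4 cylinder blocks.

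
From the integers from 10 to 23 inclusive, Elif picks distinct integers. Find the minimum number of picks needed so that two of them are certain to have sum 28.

11

Two chosen integers sum to 28 exactly when both halves of some pair {x, 28−x} with 10 ≤ x ≤ 28−x ≤ 18 are chosen — 4 such pairs.
The remaining 6 elements (those with no distinct partner in range) can never complete a 28-sum, so the worst case takes all of them and one from each pair: 6 + 4 = 10.
The 11th integer has to be the second member of some pair, so 10 + 1 = 11.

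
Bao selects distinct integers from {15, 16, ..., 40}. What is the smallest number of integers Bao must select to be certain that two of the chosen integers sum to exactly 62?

Two chosen integers sum to 62 exactly when both halves of some pair {x, 62−x} with 22 ≤ x ≤ 62−x ≤ 40 are chosen — 9 such pairs.
The remaining 8 elements (those with no distinct partner in range) can never complete a 62-sum, so the worst case takes all of them and one from each pair: 8 + 9 = 17.
By the pigeonhole principle, the 18th integer has to be the second member of some pair, so 17 + 1 = 18.

18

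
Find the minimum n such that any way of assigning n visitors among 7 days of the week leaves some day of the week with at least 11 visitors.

With 70 visitors one could put exactly 10 in each of the 7 days of the week, and no day of the week would reach 11.
By the pigeonhole principle, one more visitor must land in a day of the week that already has 10, giving it 11.
So 7 × 10 + 1 = 71 visitors are required.

71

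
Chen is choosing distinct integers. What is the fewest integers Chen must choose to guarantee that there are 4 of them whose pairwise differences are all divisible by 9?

Integers whose pairwise differences are multiples of 9 are exactly those sharing a remainder mod 9. By the pigeonhole principle, the 9 residue classes mod 9 are the pigeonholes.
With 27 integers one could put 3 in each residue class and have no class reach 4.
The 28th integer pushes some class to 4, so 9·3 + 1 = 28.

28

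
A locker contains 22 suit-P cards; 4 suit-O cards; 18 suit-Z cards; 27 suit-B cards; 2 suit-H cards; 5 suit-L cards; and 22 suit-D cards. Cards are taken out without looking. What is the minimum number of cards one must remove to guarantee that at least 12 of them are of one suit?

56

Put each drawn card into a box by suit. The largest draw with every box below 12 takes min(count, 11) from each suit; suits with fewer than 11 contribute all they have.
Σ min(cᵢ, 11) = 11 + 4 + 11 + 11 + 2 + 5 + 11 = 55.
Draw number 55 + 1 = 56 must push one box to 12.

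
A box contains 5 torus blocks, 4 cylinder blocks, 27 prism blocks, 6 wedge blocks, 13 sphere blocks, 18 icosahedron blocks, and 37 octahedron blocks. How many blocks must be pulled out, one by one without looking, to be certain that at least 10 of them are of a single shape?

The 7 shapes are the holes; the blocks drawn are the pigeons.
To avoid 10 of any one shape, the worst case takes at most 9 of each shape, or every block of a shape that has fewer than 9.
That gives 5 + 4 + 9 + 6 + 9 + 9 + 9 = 51 blocks with no shape reaching 10.
The next block forces some shape to 10, so 51 + 1 = 52.

52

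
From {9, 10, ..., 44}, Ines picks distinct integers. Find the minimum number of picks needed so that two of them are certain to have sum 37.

Two chosen integers sum to 37 exactly when both halves of some pair {x, 37−x} with 9 ≤ x ≤ 37−x ≤ 28 are chosen — 10 such pairs.
The remaining 16 elements (those with no distinct partner in range) can never complete a 37-sum, so the worst case takes all of them and one from each pair: 16 + 10 = 26.
By the pigeonhole principle, the 27th integer has to be the second member of some pair, so 26 + 1 = 27.

27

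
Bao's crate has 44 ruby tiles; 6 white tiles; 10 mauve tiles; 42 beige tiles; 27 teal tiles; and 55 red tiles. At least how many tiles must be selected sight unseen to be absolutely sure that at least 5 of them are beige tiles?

147

In the worst case for collecting beige tiles, every non-beige tile comes out first.
There are 44 + 6 + 10 + 27 + 55 = 142 non-beige tiles altogether.
After those, each further tile must be beige, so 142 + 5 = 147 draws guarantee 5 beige tiles.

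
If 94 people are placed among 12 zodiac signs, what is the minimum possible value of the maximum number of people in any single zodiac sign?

8

The 12 zodiac signs are the holes and the 94 people are the pigeons.
If every zodiac sign held at most 7 people, the total would be at most 12 × 7 = 84, which is less than 94.
So some zodiac sign holds at least ⌈94/12⌉ = 8 people.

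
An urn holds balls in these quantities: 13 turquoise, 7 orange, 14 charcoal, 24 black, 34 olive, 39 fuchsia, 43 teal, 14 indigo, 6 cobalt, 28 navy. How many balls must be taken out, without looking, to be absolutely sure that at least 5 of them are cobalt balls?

In the worst case for collecting cobalt balls, every non-cobalt ball comes out first.
There are 13 + 7 + 14 + 24 + 34 + 39 + 43 + 14 + 28 = 216 non-cobalt balls altogether.
After those, each further ball must be cobalt, so 216 + 5 = 221 draws guarantee 5 cobalt balls.

221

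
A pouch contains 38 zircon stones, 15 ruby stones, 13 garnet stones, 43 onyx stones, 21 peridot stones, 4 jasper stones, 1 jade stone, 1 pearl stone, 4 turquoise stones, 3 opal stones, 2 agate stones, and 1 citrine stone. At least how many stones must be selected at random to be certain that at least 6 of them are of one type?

42

Pigeonhole: put each drawn stone into a box by type. The largest draw with every box below 6 takes min(count, 5) from each type; types with fewer than 5 contribute all they have.
Σ min(cᵢ, 5) = 5 + 5 + 5 + 5 + 5 + 4 + 1 + 1 + 4 + 3 + 2 + 1 = 41.
Draw number 41 + 1 = 42 must push one box to 6.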